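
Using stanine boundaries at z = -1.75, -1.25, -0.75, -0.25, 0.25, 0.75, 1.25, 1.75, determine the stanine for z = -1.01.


Stanine boundaries: [-1.75, -1.25, -0.75, -0.25, 0.25, 0.75, 1.25, 1.75]
z = -1.01
Check each boundary:
  z >= -1.75 -> could be stanine 2
  z >= -1.25 -> could be stanine 3
  z < -0.75
  z < -0.25
  z < 0.25
  z < 0.75
  z < 1.25
  z < 1.75
Highest qualifying boundary gives stanine = 3

3


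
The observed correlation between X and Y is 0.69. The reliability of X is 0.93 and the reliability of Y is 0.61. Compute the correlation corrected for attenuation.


r_corrected = rxy / sqrt(rxx * ryy)
= 0.69 / sqrt(0.93 * 0.61)
= 0.69 / sqrt(0.5673)
= 0.69 / 0.753193
r_corrected = 0.9161

0.9161


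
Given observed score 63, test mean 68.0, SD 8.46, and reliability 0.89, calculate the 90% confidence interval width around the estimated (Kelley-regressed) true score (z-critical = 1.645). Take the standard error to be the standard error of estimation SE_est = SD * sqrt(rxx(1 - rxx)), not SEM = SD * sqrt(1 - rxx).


True score estimate = 0.89*63 + 0.11*68.0 = 63.55
SE_est = SD * sqrt(rxx * (1 - rxx)) = 8.46 * sqrt(0.89 * 0.11) = 8.46 * sqrt(0.0979) = 2.647047
CI = T_est +/- z * SE_est, so width = 2 * z * SE_est = 2 * 1.645 * 2.647047
Width = 8.7088

8.7088


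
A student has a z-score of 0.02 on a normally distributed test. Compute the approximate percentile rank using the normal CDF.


CDF(z) = 0.5 * (1 + erf(z/sqrt(2)))
erf(0.0141) = 0.016
CDF = 0.508
Percentile rank = 0.508 * 100 = 50.8

50.8


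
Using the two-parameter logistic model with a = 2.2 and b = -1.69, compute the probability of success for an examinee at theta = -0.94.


a*(theta - b) = 2.2 * (-0.94 - -1.69) = 1.65
exp(-1.65) = 0.192
P = 1 / (1 + 0.192)
P = 0.8389

0.8389


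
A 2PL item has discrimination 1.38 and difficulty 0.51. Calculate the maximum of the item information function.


For 2PL, max info at theta = b = 0.51
I_max = a^2 / 4 = 1.38^2 / 4
= 1.9044 / 4
I_max = 0.4761

0.4761


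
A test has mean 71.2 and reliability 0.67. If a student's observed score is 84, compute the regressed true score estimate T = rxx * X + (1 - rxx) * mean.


T_est = rxx * X + (1 - rxx) * mean
T_est = 0.67 * 84 + 0.33 * 71.2
T_est = 56.28 + 23.496
T_est = 79.776

79.776


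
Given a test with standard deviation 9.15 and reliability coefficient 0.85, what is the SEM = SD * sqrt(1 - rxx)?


SEM = SD * sqrt(1 - rxx)
SEM = 9.15 * sqrt(1 - 0.85)
SEM = 9.15 * sqrt(0.15) = 9.15 * 0.387298
SEM = 3.5438

3.5438


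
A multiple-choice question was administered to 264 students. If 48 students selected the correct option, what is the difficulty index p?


Item difficulty p = number correct / total examinees
p = 48 / 264
p = 0.1818

0.1818


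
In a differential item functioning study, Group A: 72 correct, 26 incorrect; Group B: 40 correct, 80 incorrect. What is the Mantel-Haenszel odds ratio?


Odds_A = 72/26 = 2.7692
Odds_B = 40/80 = 0.5
OR = Odds_A / Odds_B = 2.7692 / 0.5
Exactly, OR = (72 * 80) / (26 * 40) = 5760 / 1040
OR = 5.5385

5.5385


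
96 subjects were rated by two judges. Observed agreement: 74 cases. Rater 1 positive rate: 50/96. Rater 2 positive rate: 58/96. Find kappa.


P_o = 74/96 = 0.770833
P_e = (50*58 + 46*38) / 9216 = 0.50434
kappa = (P_o - P_e) / (1 - P_e)
kappa = (0.770833 - 0.50434) / (1 - 0.50434)
kappa = 0.5377

0.5377


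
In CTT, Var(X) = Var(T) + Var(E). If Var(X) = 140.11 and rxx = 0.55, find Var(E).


var_true = rxx * var_obs = 0.55 * 140.11 = 77.0605
var_error = var_obs - var_true
var_error = 140.11 - 77.0605
var_error = 63.0495

63.0495


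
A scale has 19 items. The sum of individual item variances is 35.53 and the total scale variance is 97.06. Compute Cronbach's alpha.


alpha = (k/(k-1)) * (1 - sum(si^2)/s_total^2)
= (19/18) * (1 - 35.53/97.06)
alpha = 0.6692

0.6692


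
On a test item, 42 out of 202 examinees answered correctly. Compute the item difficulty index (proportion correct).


Item difficulty p = number correct / total examinees
p = 42 / 202
p = 0.2079

0.2079


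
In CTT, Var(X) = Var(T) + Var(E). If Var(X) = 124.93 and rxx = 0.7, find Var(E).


var_true = rxx * var_obs = 0.7 * 124.93 = 87.451
var_error = var_obs - var_true
var_error = 124.93 - 87.451
var_error = 37.479

37.479


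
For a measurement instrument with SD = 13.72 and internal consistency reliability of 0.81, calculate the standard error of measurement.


SEM = SD * sqrt(1 - rxx)
SEM = 13.72 * sqrt(1 - 0.81)
SEM = 13.72 * sqrt(0.19) = 13.72 * 0.43589
SEM = 5.9804

5.9804


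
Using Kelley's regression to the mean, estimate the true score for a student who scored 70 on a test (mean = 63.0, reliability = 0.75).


T_est = rxx * X + (1 - rxx) * mean
T_est = 0.75 * 70 + 0.25 * 63.0
T_est = 52.5 + 15.75
T_est = 68.25

68.25


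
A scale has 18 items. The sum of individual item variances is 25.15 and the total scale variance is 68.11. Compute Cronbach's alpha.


alpha = (k/(k-1)) * (1 - sum(si^2)/s_total^2)
= (18/17) * (1 - 25.15/68.11)
alpha = 0.6678

0.6678


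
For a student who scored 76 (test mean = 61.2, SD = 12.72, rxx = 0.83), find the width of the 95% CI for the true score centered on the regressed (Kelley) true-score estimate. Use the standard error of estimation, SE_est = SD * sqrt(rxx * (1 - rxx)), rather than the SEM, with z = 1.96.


True score estimate = 0.83*76 + 0.17*61.2 = 73.484
SE_est = SD * sqrt(rxx * (1 - rxx)) = 12.72 * sqrt(0.83 * 0.17) = 12.72 * sqrt(0.1411) = 4.778049
CI = T_est +/- z * SE_est, so width = 2 * z * SE_est = 2 * 1.96 * 4.778049
Width = 18.73

18.73


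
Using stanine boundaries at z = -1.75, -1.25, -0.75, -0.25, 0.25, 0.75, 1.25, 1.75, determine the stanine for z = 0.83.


Stanine boundaries: [-1.75, -1.25, -0.75, -0.25, 0.25, 0.75, 1.25, 1.75]
z = 0.83
Check each boundary:
  z >= -1.75 -> could be stanine 2
  z >= -1.25 -> could be stanine 3
  z >= -0.75 -> could be stanine 4
  z >= -0.25 -> could be stanine 5
  z >= 0.25 -> could be stanine 6
  z >= 0.75 -> could be stanine 7
  z < 1.25
  z < 1.75
Highest qualifying boundary gives stanine = 7

7


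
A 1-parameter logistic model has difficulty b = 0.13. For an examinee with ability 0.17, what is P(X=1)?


theta - b = 0.17 - 0.13 = 0.04
exp(-(theta - b)) = exp(-0.04) = 0.9608
P = 1 / (1 + 0.9608)
P = 0.51

0.51


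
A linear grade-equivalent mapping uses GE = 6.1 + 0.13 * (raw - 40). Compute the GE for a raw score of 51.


raw - median = 51 - 40 = 11
slope * diff = 0.13 * 11 = 1.43
GE = 6.1 + 1.43
GE = 7.53

7.53


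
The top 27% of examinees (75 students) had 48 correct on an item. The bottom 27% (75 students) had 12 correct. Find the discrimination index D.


p_upper = 48/75 = 0.64
p_lower = 12/75 = 0.16
D = 0.64 - 0.16 = 0.48

0.48


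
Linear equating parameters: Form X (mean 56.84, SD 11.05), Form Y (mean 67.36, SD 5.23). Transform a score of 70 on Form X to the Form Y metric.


slope = SD_Y / SD_X = 5.23 / 11.05 ~ 0.4733
intercept = mean_Y - slope * mean_X = 67.36 - (5.23 / 11.05) * 56.84 ~ 40.4574
Y = slope * X + intercept. To avoid rounding drift from the rounded slope/intercept, evaluate the equivalent form Y = mean_Y + SD_Y * (X - mean_X) / SD_X at full precision:
Y = 67.36 + 5.23 * (70 - 56.84) / 11.05
Y = 67.36 + 5.23 * 13.16 / 11.05
Y = 67.36 + 68.8268 / 11.05
Y = 67.36 + 6.2287
Y = 73.5887

73.5887


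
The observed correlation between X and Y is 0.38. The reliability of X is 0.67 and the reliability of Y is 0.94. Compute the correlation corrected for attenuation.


r_corrected = rxy / sqrt(rxx * ryy)
= 0.38 / sqrt(0.67 * 0.94)
= 0.38 / sqrt(0.6298)
= 0.38 / 0.793599
r_corrected = 0.4788

0.4788


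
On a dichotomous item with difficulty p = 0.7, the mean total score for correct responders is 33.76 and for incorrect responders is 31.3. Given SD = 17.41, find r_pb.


q = 1 - p = 0.3
rpb = ((M1 - M0) / SD) * sqrt(p * q)
rpb = ((33.76 - 31.3) / 17.41) * sqrt(0.7 * 0.3)
rpb = 0.0648

0.0648


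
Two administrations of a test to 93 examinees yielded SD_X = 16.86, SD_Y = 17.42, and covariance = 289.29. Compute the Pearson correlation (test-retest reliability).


r = cov(X,Y) / (SD_X * SD_Y)
r = 289.29 / (16.86 * 17.42)
r = 289.29 / 293.7012
r = 0.985

0.985


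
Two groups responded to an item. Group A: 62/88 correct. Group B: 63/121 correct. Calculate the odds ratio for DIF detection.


Odds_A = 62/26 = 2.3846
Odds_B = 63/58 = 1.0862
OR = Odds_A / Odds_B = 2.3846 / 1.0862
Exactly, OR = (62 * 58) / (26 * 63) = 3596 / 1638
OR = 2.1954

2.1954


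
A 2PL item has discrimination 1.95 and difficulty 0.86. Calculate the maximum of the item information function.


For 2PL, max info at theta = b = 0.86
I_max = a^2 / 4 = 1.95^2 / 4
= 3.8025 / 4
I_max = 0.9506

0.9506


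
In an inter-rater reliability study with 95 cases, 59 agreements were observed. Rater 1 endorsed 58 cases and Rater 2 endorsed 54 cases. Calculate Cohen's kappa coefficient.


P_o = 59/95 = 0.621053
P_e = (58*54 + 37*41) / 9025 = 0.515125
kappa = (P_o - P_e) / (1 - P_e)
kappa = (0.621053 - 0.515125) / (1 - 0.515125)
kappa = 0.2185

0.2185


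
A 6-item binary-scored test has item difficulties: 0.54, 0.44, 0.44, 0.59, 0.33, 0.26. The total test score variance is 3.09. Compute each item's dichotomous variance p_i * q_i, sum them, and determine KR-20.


For each item, compute p_i * q_i:
  Item 1: 0.54 * 0.46 = 0.2484
  Item 2: 0.44 * 0.56 = 0.2464
  Item 3: 0.44 * 0.56 = 0.2464
  Item 4: 0.59 * 0.41 = 0.2419
  Item 5: 0.33 * 0.67 = 0.2211
  Item 6: 0.26 * 0.74 = 0.1924
Sum(p_i * q_i) = 0.2484 + 0.2464 + 0.2464 + 0.2419 + 0.2211 + 0.1924 = 1.3966
KR-20 = (k/(k-1)) * (1 - Sum(p_i*q_i) / Var_total)
= (6/5) * (1 - 1.3966/3.09)
= 1.2 * 0.548
KR-20 = 0.6576

0.6576


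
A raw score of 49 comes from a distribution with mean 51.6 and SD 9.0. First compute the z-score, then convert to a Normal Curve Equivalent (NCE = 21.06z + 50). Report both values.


z = (X - mean) / SD = (49 - 51.6) / 9.0
z = -2.6 / 9.0
z = -0.2889
NCE = NCE = 21.06z + 50
Carry z at full precision (z = -2.6 / 9.0) into the conversion:
NCE = 21.06 * (-2.6 / 9.0) + 50 = -54.756 / 9.0 + 50
NCE = -6.084 + 50
NCE = 43.916

43.916


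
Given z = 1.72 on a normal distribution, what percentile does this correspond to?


CDF(z) = 0.5 * (1 + erf(z/sqrt(2)))
erf(1.2162) = 0.9146
CDF = 0.9573
Percentile rank = 0.9573 * 100 = 95.73

95.73


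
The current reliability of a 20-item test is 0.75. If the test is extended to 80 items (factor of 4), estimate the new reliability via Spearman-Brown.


r_new = (n * rxx) / (1 + (n-1) * rxx)
r_new = (4 * 0.75) / (1 + 3 * 0.75)
r_new = 3.0 / 3.25
r_new = 0.9231

0.9231


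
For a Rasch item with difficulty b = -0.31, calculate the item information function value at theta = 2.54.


P = 1/(1+exp(-(2.54--0.31))) = 0.9453
I = P*(1-P) = 0.9453 * 0.0547
I = 0.0517

0.0517


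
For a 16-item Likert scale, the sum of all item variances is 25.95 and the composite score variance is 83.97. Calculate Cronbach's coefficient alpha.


alpha = (k/(k-1)) * (1 - sum(si^2)/s_total^2)
= (16/15) * (1 - 25.95/83.97)
alpha = 0.737

0.737


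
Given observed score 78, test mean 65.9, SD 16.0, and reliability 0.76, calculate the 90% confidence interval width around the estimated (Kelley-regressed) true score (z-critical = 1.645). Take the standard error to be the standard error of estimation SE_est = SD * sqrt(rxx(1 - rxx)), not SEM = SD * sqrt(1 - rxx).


True score estimate = 0.76*78 + 0.24*65.9 = 75.096
SE_est = SD * sqrt(rxx * (1 - rxx)) = 16.0 * sqrt(0.76 * 0.24) = 16.0 * sqrt(0.1824) = 6.83333
CI = T_est +/- z * SE_est, so width = 2 * z * SE_est = 2 * 1.645 * 6.83333
Width = 22.4817

22.4817


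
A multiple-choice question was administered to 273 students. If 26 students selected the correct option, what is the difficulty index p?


Item difficulty p = number correct / total examinees
p = 26 / 273
p = 0.0952

0.0952


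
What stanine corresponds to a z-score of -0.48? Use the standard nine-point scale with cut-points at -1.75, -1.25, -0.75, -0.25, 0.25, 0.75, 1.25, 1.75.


Stanine boundaries: [-1.75, -1.25, -0.75, -0.25, 0.25, 0.75, 1.25, 1.75]
z = -0.48
Check each boundary:
  z >= -1.75 -> could be stanine 2
  z >= -1.25 -> could be stanine 3
  z >= -0.75 -> could be stanine 4
  z < -0.25
  z < 0.25
  z < 0.75
  z < 1.25
  z < 1.75
Highest qualifying boundary gives stanine = 4

4


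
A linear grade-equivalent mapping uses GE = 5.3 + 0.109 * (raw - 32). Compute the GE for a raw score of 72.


raw - median = 72 - 32 = 40
slope * diff = 0.109 * 40 = 4.36
GE = 5.3 + 4.36
GE = 9.66

9.66


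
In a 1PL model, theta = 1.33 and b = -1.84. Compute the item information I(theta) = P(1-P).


P = 1/(1+exp(-(1.33--1.84))) = 0.9597
I = P*(1-P) = 0.9597 * 0.0403
I = 0.0387

0.0387


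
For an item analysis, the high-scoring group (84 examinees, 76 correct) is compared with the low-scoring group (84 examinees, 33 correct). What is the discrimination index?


p_upper = 76/84 = 0.9048
p_lower = 33/84 = 0.3929
D = 0.9048 - 0.3929 = 0.5119

0.5119


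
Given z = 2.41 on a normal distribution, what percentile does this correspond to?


CDF(z) = 0.5 * (1 + erf(z/sqrt(2)))
erf(1.7041) = 0.984
CDF = 0.992
Percentile rank = 0.992 * 100 = 99.2

99.2


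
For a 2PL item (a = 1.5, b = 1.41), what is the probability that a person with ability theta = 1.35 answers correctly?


a*(theta - b) = 1.5 * (1.35 - 1.41) = -0.09
exp(--0.09) = 1.0942
P = 1 / (1 + 1.0942)
P = 0.4775

0.4775


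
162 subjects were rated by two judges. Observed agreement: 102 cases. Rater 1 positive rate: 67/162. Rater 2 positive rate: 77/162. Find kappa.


P_o = 102/162 = 0.62963
P_e = (67*77 + 95*85) / 26244 = 0.504268
kappa = (P_o - P_e) / (1 - P_e)
kappa = (0.62963 - 0.504268) / (1 - 0.504268)
kappa = 0.2529

0.2529


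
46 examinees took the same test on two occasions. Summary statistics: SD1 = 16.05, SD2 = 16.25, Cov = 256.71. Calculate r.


r = cov(X,Y) / (SD_X * SD_Y)
r = 256.71 / (16.05 * 16.25)
r = 256.71 / 260.8125
r = 0.9843

0.9843


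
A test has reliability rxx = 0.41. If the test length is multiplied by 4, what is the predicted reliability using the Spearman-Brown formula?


r_new = (n * rxx) / (1 + (n-1) * rxx)
r_new = (4 * 0.41) / (1 + 3 * 0.41)
r_new = 1.64 / 2.23
r_new = 0.7354

0.7354


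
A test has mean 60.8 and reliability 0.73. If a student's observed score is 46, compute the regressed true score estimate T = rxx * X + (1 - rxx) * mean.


T_est = rxx * X + (1 - rxx) * mean
T_est = 0.73 * 46 + 0.27 * 60.8
T_est = 33.58 + 16.416
T_est = 49.996

49.996


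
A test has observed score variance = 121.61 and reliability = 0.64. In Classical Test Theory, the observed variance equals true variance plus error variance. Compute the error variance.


var_true = rxx * var_obs = 0.64 * 121.61 = 77.8304
var_error = var_obs - var_true
var_error = 121.61 - 77.8304
var_error = 43.7796

43.7796


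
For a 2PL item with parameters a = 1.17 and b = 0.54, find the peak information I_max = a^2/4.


For 2PL, max info at theta = b = 0.54
I_max = a^2 / 4 = 1.17^2 / 4
= 1.3689 / 4
I_max = 0.3422

0.3422


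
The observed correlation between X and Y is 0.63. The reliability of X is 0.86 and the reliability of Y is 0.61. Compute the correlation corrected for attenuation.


r_corrected = rxy / sqrt(rxx * ryy)
= 0.63 / sqrt(0.86 * 0.61)
= 0.63 / sqrt(0.5246)
= 0.63 / 0.724293
r_corrected = 0.8698

0.8698


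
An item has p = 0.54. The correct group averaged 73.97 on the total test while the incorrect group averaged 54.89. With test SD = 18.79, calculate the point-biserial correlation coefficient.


q = 1 - p = 0.46
rpb = ((M1 - M0) / SD) * sqrt(p * q)
rpb = ((73.97 - 54.89) / 18.79) * sqrt(0.54 * 0.46)
rpb = 0.5061

0.5061


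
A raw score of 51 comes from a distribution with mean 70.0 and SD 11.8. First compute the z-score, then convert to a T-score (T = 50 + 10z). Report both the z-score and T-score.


z = (X - mean) / SD = (51 - 70.0) / 11.8
z = -19.0 / 11.8
z = -1.6102
T-score = T = 50 + 10z
Carry z at full precision (z = -19.0 / 11.8) into the conversion:
T-score = 50 + 10 * (-19.0 / 11.8) = 50 + -190 / 11.8
T-score = 50 + -16.1017
T-score = 33.8983

33.8983


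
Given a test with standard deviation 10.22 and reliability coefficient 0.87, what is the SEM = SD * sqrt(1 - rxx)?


SEM = SD * sqrt(1 - rxx)
SEM = 10.22 * sqrt(1 - 0.87)
SEM = 10.22 * sqrt(0.13) = 10.22 * 0.360555
SEM = 3.6849

3.6849


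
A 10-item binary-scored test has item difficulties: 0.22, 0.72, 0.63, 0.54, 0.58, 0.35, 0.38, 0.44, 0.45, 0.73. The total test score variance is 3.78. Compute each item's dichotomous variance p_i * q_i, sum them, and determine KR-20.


For each item, compute p_i * q_i:
  Item 1: 0.22 * 0.78 = 0.1716
  Item 2: 0.72 * 0.28 = 0.2016
  Item 3: 0.63 * 0.37 = 0.2331
  Item 4: 0.54 * 0.46 = 0.2484
  Item 5: 0.58 * 0.42 = 0.2436
  Item 6: 0.35 * 0.65 = 0.2275
  Item 7: 0.38 * 0.62 = 0.2356
  Item 8: 0.44 * 0.56 = 0.2464
  Item 9: 0.45 * 0.55 = 0.2475
  Item 10: 0.73 * 0.27 = 0.1971
Sum(p_i * q_i) = 0.1716 + 0.2016 + 0.2331 + 0.2484 + 0.2436 + 0.2275 + 0.2356 + 0.2464 + 0.2475 + 0.1971 = 2.2524
KR-20 = (k/(k-1)) * (1 - Sum(p_i*q_i) / Var_total)
= (10/9) * (1 - 2.2524/3.78)
= 1.1111 * 0.4041
KR-20 = 0.449

0.449


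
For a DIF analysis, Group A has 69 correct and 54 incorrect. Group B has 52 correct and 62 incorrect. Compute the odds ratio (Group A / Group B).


Odds_A = 69/54 = 1.2778
Odds_B = 52/62 = 0.8387
OR = Odds_A / Odds_B = 1.2778 / 0.8387
Exactly, OR = (69 * 62) / (54 * 52) = 4278 / 2808
OR = 1.5235

1.5235


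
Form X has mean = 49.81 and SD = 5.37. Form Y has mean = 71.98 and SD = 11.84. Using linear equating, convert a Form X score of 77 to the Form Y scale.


slope = SD_Y / SD_X = 11.84 / 5.37 ~ 2.2048
intercept = mean_Y - slope * mean_X = 71.98 - (11.84 / 5.37) * 49.81 ~ -37.8432
Y = slope * X + intercept. To avoid rounding drift from the rounded slope/intercept, evaluate the equivalent form Y = mean_Y + SD_Y * (X - mean_X) / SD_X at full precision:
Y = 71.98 + 11.84 * (77 - 49.81) / 5.37
Y = 71.98 + 11.84 * 27.19 / 5.37
Y = 71.98 + 321.9296 / 5.37
Y = 71.98 + 59.9496
Y = 131.9296

131.9296


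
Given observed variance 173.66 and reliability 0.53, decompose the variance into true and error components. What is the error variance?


var_true = rxx * var_obs = 0.53 * 173.66 = 92.0398
var_error = var_obs - var_true
var_error = 173.66 - 92.0398
var_error = 81.6202

81.6202


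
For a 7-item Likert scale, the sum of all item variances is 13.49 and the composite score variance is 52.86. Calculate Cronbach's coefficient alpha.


alpha = (k/(k-1)) * (1 - sum(si^2)/s_total^2)
= (7/6) * (1 - 13.49/52.86)
alpha = 0.8689

0.8689


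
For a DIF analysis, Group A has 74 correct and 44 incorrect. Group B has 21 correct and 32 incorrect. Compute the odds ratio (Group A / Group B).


Odds_A = 74/44 = 1.6818
Odds_B = 21/32 = 0.6562
OR = Odds_A / Odds_B = 1.6818 / 0.6562
Exactly, OR = (74 * 32) / (44 * 21) = 2368 / 924
OR = 2.5628

2.5628


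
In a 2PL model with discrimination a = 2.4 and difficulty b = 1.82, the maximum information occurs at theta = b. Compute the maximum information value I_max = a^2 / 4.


For 2PL, max info at theta = b = 1.82
I_max = a^2 / 4 = 2.4^2 / 4
= 5.76 / 4
I_max = 1.44

1.44


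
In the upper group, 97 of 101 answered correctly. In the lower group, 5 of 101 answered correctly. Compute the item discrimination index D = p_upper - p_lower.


p_upper = 97/101 = 0.9604
p_lower = 5/101 = 0.0495
D = 0.9604 - 0.0495 = 0.9109

0.9109


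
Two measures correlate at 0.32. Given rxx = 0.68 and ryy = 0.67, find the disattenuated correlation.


r_corrected = rxy / sqrt(rxx * ryy)
= 0.32 / sqrt(0.68 * 0.67)
= 0.32 / sqrt(0.4556)
= 0.32 / 0.674981
r_corrected = 0.4741

0.4741


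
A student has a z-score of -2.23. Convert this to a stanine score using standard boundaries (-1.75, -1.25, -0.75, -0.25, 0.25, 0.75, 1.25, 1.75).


Stanine boundaries: [-1.75, -1.25, -0.75, -0.25, 0.25, 0.75, 1.25, 1.75]
z = -2.23
Check each boundary:
  z < -1.75
  z < -1.25
  z < -0.75
  z < -0.25
  z < 0.25
  z < 0.75
  z < 1.25
  z < 1.75
Highest qualifying boundary gives stanine = 1

1


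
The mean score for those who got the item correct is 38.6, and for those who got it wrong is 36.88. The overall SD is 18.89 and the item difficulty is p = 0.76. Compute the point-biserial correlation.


q = 1 - p = 0.24
rpb = ((M1 - M0) / SD) * sqrt(p * q)
rpb = ((38.6 - 36.88) / 18.89) * sqrt(0.76 * 0.24)
rpb = 0.0389

0.0389


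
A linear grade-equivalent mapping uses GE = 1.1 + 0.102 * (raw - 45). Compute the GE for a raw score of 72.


raw - median = 72 - 45 = 27
slope * diff = 0.102 * 27 = 2.754
GE = 1.1 + 2.754
GE = 3.854

3.854


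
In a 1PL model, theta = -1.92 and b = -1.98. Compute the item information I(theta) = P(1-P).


P = 1/(1+exp(-(-1.92--1.98))) = 0.515
I = P*(1-P) = 0.515 * 0.485
I = 0.2498

0.2498


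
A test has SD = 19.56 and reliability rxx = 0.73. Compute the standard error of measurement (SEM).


SEM = SD * sqrt(1 - rxx)
SEM = 19.56 * sqrt(1 - 0.73)
SEM = 19.56 * sqrt(0.27) = 19.56 * 0.519615
SEM = 10.1637

10.1637


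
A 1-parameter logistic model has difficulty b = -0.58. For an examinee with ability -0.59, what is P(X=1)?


theta - b = -0.59 - -0.58 = -0.01
exp(-(theta - b)) = exp(0.01) = 1.0101
P = 1 / (1 + 1.0101)
P = 0.4975

0.4975


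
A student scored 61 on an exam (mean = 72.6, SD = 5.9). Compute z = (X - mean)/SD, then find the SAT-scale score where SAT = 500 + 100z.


z = (X - mean) / SD = (61 - 72.6) / 5.9
z = -11.6 / 5.9
z = -1.9661
SAT-scale = SAT = 500 + 100z
Carry z at full precision (z = -11.6 / 5.9) into the conversion:
SAT-scale = 500 + 100 * (-11.6 / 5.9) = 500 + -1160 / 5.9
SAT-scale = 500 + -196.6102
SAT-scale = 303.3898

303.3898


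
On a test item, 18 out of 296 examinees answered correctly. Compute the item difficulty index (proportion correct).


Item difficulty p = number correct / total examinees
p = 18 / 296
p = 0.0608

0.0608


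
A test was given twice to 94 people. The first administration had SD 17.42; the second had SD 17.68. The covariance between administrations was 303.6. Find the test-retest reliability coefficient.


r = cov(X,Y) / (SD_X * SD_Y)
r = 303.6 / (17.42 * 17.68)
r = 303.6 / 307.9856
r = 0.9858

0.9858


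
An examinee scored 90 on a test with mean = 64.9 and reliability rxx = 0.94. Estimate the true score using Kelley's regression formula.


T_est = rxx * X + (1 - rxx) * mean
T_est = 0.94 * 90 + 0.06 * 64.9
T_est = 84.6 + 3.894
T_est = 88.494

88.494


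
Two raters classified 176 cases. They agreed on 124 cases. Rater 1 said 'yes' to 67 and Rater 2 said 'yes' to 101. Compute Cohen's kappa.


P_o = 124/176 = 0.704545
P_e = (67*101 + 109*75) / 30976 = 0.482373
kappa = (P_o - P_e) / (1 - P_e)
kappa = (0.704545 - 0.482373) / (1 - 0.482373)
kappa = 0.4292

0.4292


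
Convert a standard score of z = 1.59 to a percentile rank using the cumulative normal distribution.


CDF(z) = 0.5 * (1 + erf(z/sqrt(2)))
erf(1.1243) = 0.8882
CDF = 0.9441
Percentile rank = 0.9441 * 100 = 94.41

94.41


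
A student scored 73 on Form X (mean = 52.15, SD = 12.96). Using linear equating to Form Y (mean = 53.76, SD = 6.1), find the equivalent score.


slope = SD_Y / SD_X = 6.1 / 12.96 ~ 0.4707
intercept = mean_Y - slope * mean_X = 53.76 - (6.1 / 12.96) * 52.15 ~ 29.2141
Y = slope * X + intercept. To avoid rounding drift from the rounded slope/intercept, evaluate the equivalent form Y = mean_Y + SD_Y * (X - mean_X) / SD_X at full precision:
Y = 53.76 + 6.1 * (73 - 52.15) / 12.96
Y = 53.76 + 6.1 * 20.85 / 12.96
Y = 53.76 + 127.185 / 12.96
Y = 53.76 + 9.8137
Y = 63.5737

63.5737


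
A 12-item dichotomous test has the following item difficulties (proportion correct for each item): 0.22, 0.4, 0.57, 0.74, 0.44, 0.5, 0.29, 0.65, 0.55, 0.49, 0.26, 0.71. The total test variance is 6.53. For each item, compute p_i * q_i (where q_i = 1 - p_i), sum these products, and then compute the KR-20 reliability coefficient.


For each item, compute p_i * q_i:
  Item 1: 0.22 * 0.78 = 0.1716
  Item 2: 0.4 * 0.6 = 0.24
  Item 3: 0.57 * 0.43 = 0.2451
  Item 4: 0.74 * 0.26 = 0.1924
  Item 5: 0.44 * 0.56 = 0.2464
  Item 6: 0.5 * 0.5 = 0.25
  Item 7: 0.29 * 0.71 = 0.2059
  Item 8: 0.65 * 0.35 = 0.2275
  Item 9: 0.55 * 0.45 = 0.2475
  Item 10: 0.49 * 0.51 = 0.2499
  Item 11: 0.26 * 0.74 = 0.1924
  Item 12: 0.71 * 0.29 = 0.2059
Sum(p_i * q_i) = 0.1716 + 0.24 + 0.2451 + 0.1924 + 0.2464 + 0.25 + 0.2059 + 0.2275 + 0.2475 + 0.2499 + 0.1924 + 0.2059 = 2.6746
KR-20 = (k/(k-1)) * (1 - Sum(p_i*q_i) / Var_total)
= (12/11) * (1 - 2.6746/6.53)
= 1.0909 * 0.5904
KR-20 = 0.6441

0.6441


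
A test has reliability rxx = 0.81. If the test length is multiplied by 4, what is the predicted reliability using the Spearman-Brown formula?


r_new = (n * rxx) / (1 + (n-1) * rxx)
r_new = (4 * 0.81) / (1 + 3 * 0.81)
r_new = 3.24 / 3.43
r_new = 0.9446

0.9446


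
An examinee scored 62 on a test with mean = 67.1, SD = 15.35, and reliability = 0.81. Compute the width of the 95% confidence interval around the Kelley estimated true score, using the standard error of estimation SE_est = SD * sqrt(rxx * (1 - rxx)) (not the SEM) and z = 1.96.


True score estimate = 0.81*62 + 0.19*67.1 = 62.969
SE_est = SD * sqrt(rxx * (1 - rxx)) = 15.35 * sqrt(0.81 * 0.19) = 15.35 * sqrt(0.1539) = 6.021819
CI = T_est +/- z * SE_est, so width = 2 * z * SE_est = 2 * 1.96 * 6.021819
Width = 23.6055

23.6055


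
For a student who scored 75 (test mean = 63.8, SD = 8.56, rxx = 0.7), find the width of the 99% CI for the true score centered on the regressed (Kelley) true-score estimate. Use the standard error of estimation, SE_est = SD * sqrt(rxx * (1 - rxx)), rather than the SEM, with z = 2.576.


True score estimate = 0.7*75 + 0.3*63.8 = 71.64
SE_est = SD * sqrt(rxx * (1 - rxx)) = 8.56 * sqrt(0.7 * 0.3) = 8.56 * sqrt(0.21) = 3.922685
CI = T_est +/- z * SE_est, so width = 2 * z * SE_est = 2 * 2.576 * 3.922685
Width = 20.2097

20.2097


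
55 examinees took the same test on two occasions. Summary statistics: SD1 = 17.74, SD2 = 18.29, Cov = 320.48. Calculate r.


r = cov(X,Y) / (SD_X * SD_Y)
r = 320.48 / (17.74 * 18.29)
r = 320.48 / 324.4646
r = 0.9877

0.9877


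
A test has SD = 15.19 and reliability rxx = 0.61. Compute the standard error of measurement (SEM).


SEM = SD * sqrt(1 - rxx)
SEM = 15.19 * sqrt(1 - 0.61)
SEM = 15.19 * sqrt(0.39) = 15.19 * 0.6245
SEM = 9.4862

9.4862


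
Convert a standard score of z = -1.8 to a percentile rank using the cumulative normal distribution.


CDF(z) = 0.5 * (1 + erf(z/sqrt(2)))
erf(-1.2728) = -0.9281
CDF = 0.0359
Percentile rank = 0.0359 * 100 = 3.59

3.59


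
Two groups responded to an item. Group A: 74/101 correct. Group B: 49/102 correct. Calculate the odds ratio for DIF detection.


Odds_A = 74/27 = 2.7407
Odds_B = 49/53 = 0.9245
OR = Odds_A / Odds_B = 2.7407 / 0.9245
Exactly, OR = (74 * 53) / (27 * 49) = 3922 / 1323
OR = 2.9645

2.9645


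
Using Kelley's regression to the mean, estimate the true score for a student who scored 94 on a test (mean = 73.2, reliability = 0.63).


T_est = rxx * X + (1 - rxx) * mean
T_est = 0.63 * 94 + 0.37 * 73.2
T_est = 59.22 + 27.084
T_est = 86.304

86.304


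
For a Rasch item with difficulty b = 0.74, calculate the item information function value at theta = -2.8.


P = 1/(1+exp(-(-2.8-0.74))) = 0.0282
I = P*(1-P) = 0.0282 * 0.9718
I = 0.0274

0.0274


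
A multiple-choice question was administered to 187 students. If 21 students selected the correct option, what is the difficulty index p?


Item difficulty p = number correct / total examinees
p = 21 / 187
p = 0.1123

0.1123


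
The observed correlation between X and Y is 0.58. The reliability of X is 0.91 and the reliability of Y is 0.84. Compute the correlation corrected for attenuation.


r_corrected = rxy / sqrt(rxx * ryy)
= 0.58 / sqrt(0.91 * 0.84)
= 0.58 / sqrt(0.7644)
= 0.58 / 0.8743
r_corrected = 0.6634

0.6634


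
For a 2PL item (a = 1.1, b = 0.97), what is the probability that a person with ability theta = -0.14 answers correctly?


a*(theta - b) = 1.1 * (-0.14 - 0.97) = -1.221
exp(--1.221) = 3.3906
P = 1 / (1 + 3.3906)
P = 0.2278

0.2278


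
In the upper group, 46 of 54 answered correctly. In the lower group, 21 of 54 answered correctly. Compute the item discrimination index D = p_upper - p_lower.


p_upper = 46/54 = 0.8519
p_lower = 21/54 = 0.3889
D = 0.8519 - 0.3889 = 0.463

0.463


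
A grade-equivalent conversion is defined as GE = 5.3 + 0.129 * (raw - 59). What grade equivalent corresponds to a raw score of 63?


raw - median = 63 - 59 = 4
slope * diff = 0.129 * 4 = 0.516
GE = 5.3 + 0.516
GE = 5.816

5.816


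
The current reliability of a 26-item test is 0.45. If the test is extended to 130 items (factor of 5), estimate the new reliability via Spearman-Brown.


r_new = (n * rxx) / (1 + (n-1) * rxx)
r_new = (5 * 0.45) / (1 + 4 * 0.45)
r_new = 2.25 / 2.8
r_new = 0.8036

0.8036


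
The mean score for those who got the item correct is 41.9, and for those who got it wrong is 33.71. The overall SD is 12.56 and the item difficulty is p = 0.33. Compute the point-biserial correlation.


q = 1 - p = 0.67
rpb = ((M1 - M0) / SD) * sqrt(p * q)
rpb = ((41.9 - 33.71) / 12.56) * sqrt(0.33 * 0.67)
rpb = 0.3066

0.3066


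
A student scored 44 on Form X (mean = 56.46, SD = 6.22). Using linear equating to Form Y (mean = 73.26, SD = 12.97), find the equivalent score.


slope = SD_Y / SD_X = 12.97 / 6.22 ~ 2.0852
intercept = mean_Y - slope * mean_X = 73.26 - (12.97 / 6.22) * 56.46 ~ -44.4709
Y = slope * X + intercept. To avoid rounding drift from the rounded slope/intercept, evaluate the equivalent form Y = mean_Y + SD_Y * (X - mean_X) / SD_X at full precision:
Y = 73.26 + 12.97 * (44 - 56.46) / 6.22
Y = 73.26 - 12.97 * 12.46 / 6.22
Y = 73.26 - 161.6062 / 6.22
Y = 73.26 - 25.9817
Y = 47.2783

47.2783


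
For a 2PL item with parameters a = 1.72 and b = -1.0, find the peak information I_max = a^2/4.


For 2PL, max info at theta = b = -1.0
I_max = a^2 / 4 = 1.72^2 / 4
= 2.9584 / 4
I_max = 0.7396

0.7396


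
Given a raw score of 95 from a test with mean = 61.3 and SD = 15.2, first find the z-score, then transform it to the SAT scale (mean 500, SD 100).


z = (X - mean) / SD = (95 - 61.3) / 15.2
z = 33.7 / 15.2
z = 2.2171
SAT-scale = SAT = 500 + 100z
Carry z at full precision (z = 33.7 / 15.2) into the conversion:
SAT-scale = 500 + 100 * (33.7 / 15.2) = 500 + 3370 / 15.2
SAT-scale = 500 + 221.7105
SAT-scale = 721.7105

721.7105


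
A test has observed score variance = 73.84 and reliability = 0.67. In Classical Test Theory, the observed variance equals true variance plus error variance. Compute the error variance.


var_true = rxx * var_obs = 0.67 * 73.84 = 49.4728
var_error = var_obs - var_true
var_error = 73.84 - 49.4728
var_error = 24.3672

24.3672


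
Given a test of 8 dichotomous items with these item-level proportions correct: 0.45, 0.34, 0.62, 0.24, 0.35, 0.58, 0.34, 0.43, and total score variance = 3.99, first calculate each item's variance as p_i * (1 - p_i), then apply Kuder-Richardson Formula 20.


For each item, compute p_i * q_i:
  Item 1: 0.45 * 0.55 = 0.2475
  Item 2: 0.34 * 0.66 = 0.2244
  Item 3: 0.62 * 0.38 = 0.2356
  Item 4: 0.24 * 0.76 = 0.1824
  Item 5: 0.35 * 0.65 = 0.2275
  Item 6: 0.58 * 0.42 = 0.2436
  Item 7: 0.34 * 0.66 = 0.2244
  Item 8: 0.43 * 0.57 = 0.2451
Sum(p_i * q_i) = 0.2475 + 0.2244 + 0.2356 + 0.1824 + 0.2275 + 0.2436 + 0.2244 + 0.2451 = 1.8305
KR-20 = (k/(k-1)) * (1 - Sum(p_i*q_i) / Var_total)
= (8/7) * (1 - 1.8305/3.99)
= 1.1429 * 0.5412
KR-20 = 0.6185

0.6185


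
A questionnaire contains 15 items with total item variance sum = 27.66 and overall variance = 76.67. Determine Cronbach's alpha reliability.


alpha = (k/(k-1)) * (1 - sum(si^2)/s_total^2)
= (15/14) * (1 - 27.66/76.67)
alpha = 0.6849

0.6849


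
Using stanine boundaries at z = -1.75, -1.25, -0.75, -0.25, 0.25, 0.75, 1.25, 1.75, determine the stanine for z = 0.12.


Stanine boundaries: [-1.75, -1.25, -0.75, -0.25, 0.25, 0.75, 1.25, 1.75]
z = 0.12
Check each boundary:
  z >= -1.75 -> could be stanine 2
  z >= -1.25 -> could be stanine 3
  z >= -0.75 -> could be stanine 4
  z >= -0.25 -> could be stanine 5
  z < 0.25
  z < 0.75
  z < 1.25
  z < 1.75
Highest qualifying boundary gives stanine = 5

5


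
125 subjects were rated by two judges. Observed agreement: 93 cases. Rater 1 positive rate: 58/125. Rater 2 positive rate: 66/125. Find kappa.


P_o = 93/125 = 0.744
P_e = (58*66 + 67*59) / 15625 = 0.497984
kappa = (P_o - P_e) / (1 - P_e)
kappa = (0.744 - 0.497984) / (1 - 0.497984)
kappa = 0.4901

0.4901


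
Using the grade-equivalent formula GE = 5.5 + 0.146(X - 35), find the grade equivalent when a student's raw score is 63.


raw - median = 63 - 35 = 28
slope * diff = 0.146 * 28 = 4.088
GE = 5.5 + 4.088
GE = 9.588

9.588


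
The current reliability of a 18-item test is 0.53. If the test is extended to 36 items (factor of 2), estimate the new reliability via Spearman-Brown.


r_new = (n * rxx) / (1 + (n-1) * rxx)
r_new = (2 * 0.53) / (1 + 1 * 0.53)
r_new = 1.06 / 1.53
r_new = 0.6928

0.6928


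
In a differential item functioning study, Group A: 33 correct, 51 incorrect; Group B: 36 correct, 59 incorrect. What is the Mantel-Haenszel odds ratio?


Odds_A = 33/51 = 0.6471
Odds_B = 36/59 = 0.6102
OR = Odds_A / Odds_B = 0.6471 / 0.6102
Exactly, OR = (33 * 59) / (51 * 36) = 1947 / 1836
OR = 1.0605

1.0605


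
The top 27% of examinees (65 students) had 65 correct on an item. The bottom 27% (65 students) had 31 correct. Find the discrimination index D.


p_upper = 65/65 = 1.0
p_lower = 31/65 = 0.4769
D = 1.0 - 0.4769 = 0.5231

0.5231


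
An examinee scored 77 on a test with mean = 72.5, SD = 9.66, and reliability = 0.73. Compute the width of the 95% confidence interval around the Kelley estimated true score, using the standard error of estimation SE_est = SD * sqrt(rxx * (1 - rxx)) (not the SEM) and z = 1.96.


True score estimate = 0.73*77 + 0.27*72.5 = 75.785
SE_est = SD * sqrt(rxx * (1 - rxx)) = 9.66 * sqrt(0.73 * 0.27) = 9.66 * sqrt(0.1971) = 4.288648
CI = T_est +/- z * SE_est, so width = 2 * z * SE_est = 2 * 1.96 * 4.288648
Width = 16.8115

16.8115


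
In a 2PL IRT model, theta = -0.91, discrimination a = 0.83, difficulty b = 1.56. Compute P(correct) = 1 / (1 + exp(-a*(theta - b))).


a*(theta - b) = 0.83 * (-0.91 - 1.56) = -2.0501
exp(--2.0501) = 7.7687
P = 1 / (1 + 7.7687)
P = 0.114

0.114


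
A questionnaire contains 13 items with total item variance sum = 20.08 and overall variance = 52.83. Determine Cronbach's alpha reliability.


alpha = (k/(k-1)) * (1 - sum(si^2)/s_total^2)
= (13/12) * (1 - 20.08/52.83)
alpha = 0.6716

0.6716


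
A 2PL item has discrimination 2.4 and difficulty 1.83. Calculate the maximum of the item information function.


For 2PL, max info at theta = b = 1.83
I_max = a^2 / 4 = 2.4^2 / 4
= 5.76 / 4
I_max = 1.44

1.44


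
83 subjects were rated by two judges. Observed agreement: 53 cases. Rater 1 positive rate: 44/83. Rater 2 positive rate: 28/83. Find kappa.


P_o = 53/83 = 0.638554
P_e = (44*28 + 39*55) / 6889 = 0.490202
kappa = (P_o - P_e) / (1 - P_e)
kappa = (0.638554 - 0.490202) / (1 - 0.490202)
kappa = 0.291

0.291


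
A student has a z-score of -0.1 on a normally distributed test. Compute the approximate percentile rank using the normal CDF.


CDF(z) = 0.5 * (1 + erf(z/sqrt(2)))
erf(-0.0707) = -0.0797
CDF = 0.4602
Percentile rank = 0.4602 * 100 = 46.02

46.02


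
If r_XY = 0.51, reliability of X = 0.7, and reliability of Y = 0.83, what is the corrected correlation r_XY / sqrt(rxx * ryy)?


r_corrected = rxy / sqrt(rxx * ryy)
= 0.51 / sqrt(0.7 * 0.83)
= 0.51 / sqrt(0.581)
= 0.51 / 0.762234
r_corrected = 0.6691

0.6691


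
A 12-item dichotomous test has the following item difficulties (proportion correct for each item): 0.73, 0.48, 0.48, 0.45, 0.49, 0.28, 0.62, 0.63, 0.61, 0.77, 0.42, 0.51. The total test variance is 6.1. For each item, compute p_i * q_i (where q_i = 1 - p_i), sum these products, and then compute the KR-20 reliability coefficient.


For each item, compute p_i * q_i:
  Item 1: 0.73 * 0.27 = 0.1971
  Item 2: 0.48 * 0.52 = 0.2496
  Item 3: 0.48 * 0.52 = 0.2496
  Item 4: 0.45 * 0.55 = 0.2475
  Item 5: 0.49 * 0.51 = 0.2499
  Item 6: 0.28 * 0.72 = 0.2016
  Item 7: 0.62 * 0.38 = 0.2356
  Item 8: 0.63 * 0.37 = 0.2331
  Item 9: 0.61 * 0.39 = 0.2379
  Item 10: 0.77 * 0.23 = 0.1771
  Item 11: 0.42 * 0.58 = 0.2436
  Item 12: 0.51 * 0.49 = 0.2499
Sum(p_i * q_i) = 0.1971 + 0.2496 + 0.2496 + 0.2475 + 0.2499 + 0.2016 + 0.2356 + 0.2331 + 0.2379 + 0.1771 + 0.2436 + 0.2499 = 2.7725
KR-20 = (k/(k-1)) * (1 - Sum(p_i*q_i) / Var_total)
= (12/11) * (1 - 2.7725/6.1)
= 1.0909 * 0.5455
KR-20 = 0.5951

0.5951


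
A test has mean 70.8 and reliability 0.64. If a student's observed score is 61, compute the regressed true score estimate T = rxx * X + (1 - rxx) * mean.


T_est = rxx * X + (1 - rxx) * mean
T_est = 0.64 * 61 + 0.36 * 70.8
T_est = 39.04 + 25.488
T_est = 64.528

64.528


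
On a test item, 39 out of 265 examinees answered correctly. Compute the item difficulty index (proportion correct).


Item difficulty p = number correct / total examinees
p = 39 / 265
p = 0.1472

0.1472


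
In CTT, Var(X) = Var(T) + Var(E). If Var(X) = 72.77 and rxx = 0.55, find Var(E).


var_true = rxx * var_obs = 0.55 * 72.77 = 40.0235
var_error = var_obs - var_true
var_error = 72.77 - 40.0235
var_error = 32.7465

32.7465


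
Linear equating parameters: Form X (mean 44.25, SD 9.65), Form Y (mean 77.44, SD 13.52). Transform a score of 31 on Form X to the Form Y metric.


slope = SD_Y / SD_X = 13.52 / 9.65 ~ 1.401
intercept = mean_Y - slope * mean_X = 77.44 - (13.52 / 9.65) * 44.25 ~ 15.4441
Y = slope * X + intercept. To avoid rounding drift from the rounded slope/intercept, evaluate the equivalent form Y = mean_Y + SD_Y * (X - mean_X) / SD_X at full precision:
Y = 77.44 + 13.52 * (31 - 44.25) / 9.65
Y = 77.44 - 13.52 * 13.25 / 9.65
Y = 77.44 - 179.14 / 9.65
Y = 77.44 - 18.5637
Y = 58.8763

58.8763


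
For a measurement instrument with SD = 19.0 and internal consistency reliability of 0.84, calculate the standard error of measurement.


SEM = SD * sqrt(1 - rxx)
SEM = 19.0 * sqrt(1 - 0.84)
SEM = 19.0 * sqrt(0.16) = 19.0 * 0.4
SEM = 7.6

7.6


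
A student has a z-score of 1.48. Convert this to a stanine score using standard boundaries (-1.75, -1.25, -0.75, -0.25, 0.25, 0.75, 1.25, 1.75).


Stanine boundaries: [-1.75, -1.25, -0.75, -0.25, 0.25, 0.75, 1.25, 1.75]
z = 1.48
Check each boundary:
  z >= -1.75 -> could be stanine 2
  z >= -1.25 -> could be stanine 3
  z >= -0.75 -> could be stanine 4
  z >= -0.25 -> could be stanine 5
  z >= 0.25 -> could be stanine 6
  z >= 0.75 -> could be stanine 7
  z >= 1.25 -> could be stanine 8
  z < 1.75
Highest qualifying boundary gives stanine = 8

8


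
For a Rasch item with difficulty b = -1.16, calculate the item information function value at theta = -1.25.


P = 1/(1+exp(-(-1.25--1.16))) = 0.4775
I = P*(1-P) = 0.4775 * 0.5225
I = 0.2495

0.2495


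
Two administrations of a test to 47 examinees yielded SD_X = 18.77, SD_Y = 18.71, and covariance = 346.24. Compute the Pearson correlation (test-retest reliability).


r = cov(X,Y) / (SD_X * SD_Y)
r = 346.24 / (18.77 * 18.71)
r = 346.24 / 351.1867
r = 0.9859

0.9859


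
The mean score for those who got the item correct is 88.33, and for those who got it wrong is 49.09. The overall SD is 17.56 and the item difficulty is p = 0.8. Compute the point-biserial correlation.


q = 1 - p = 0.2
rpb = ((M1 - M0) / SD) * sqrt(p * q)
rpb = ((88.33 - 49.09) / 17.56) * sqrt(0.8 * 0.2)
rpb = 0.8938

0.8938
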